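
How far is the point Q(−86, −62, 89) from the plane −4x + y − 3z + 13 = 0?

14√26/13

n = (−4, 1, −3); n·P − (-13) = 28; |n| = √26; distance = 28/√26.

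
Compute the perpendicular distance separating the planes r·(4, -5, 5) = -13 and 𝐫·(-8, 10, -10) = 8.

9/√66

Divide the second equation by -2 to match normals: 4x₁ - 5x₂ + 5x₃ = -4.
With common normal n = (4, -5, 5) (|n| = √66), the distance is |(-13) − (-4)|/|n| = 9/√66 = 3√66/22.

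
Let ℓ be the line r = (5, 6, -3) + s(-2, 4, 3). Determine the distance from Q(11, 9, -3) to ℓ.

3√5

Direction vector d = (-2, 4, 3).
AP = (6, 3, 0); AP·d = 0, |AP|² = 45, |d|² = 29.
distance² = |AP|² − (AP·d)²/|d|² = 45 − 0/29 = 45, so the distance is 3√5.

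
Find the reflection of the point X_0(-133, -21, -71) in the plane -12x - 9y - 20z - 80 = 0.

With n = (-12, -9, -20), the signed offset is (n·X_0 − 80)/|n|² = 3125/625 = 5.
X_0' = X_0 − 2t·n = (-133, -21, -71) − 10·(-12, -9, -20) = (-13, 69, 129).

(-13, 69, 129)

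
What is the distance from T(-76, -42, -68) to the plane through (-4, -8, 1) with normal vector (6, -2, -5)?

19/√65

The plane has equation n·(r − (-4, -8, 1)) = 0, i.e. n·r = -13.
Then n·(-76, -42, -68) - (-13) = -19.
|n| = √(36 + 4 + 25) = √65, so the distance is |-19|/√65 = 19√65/65.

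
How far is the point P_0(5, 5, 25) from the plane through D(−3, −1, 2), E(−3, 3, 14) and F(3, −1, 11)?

2

DE = (0, 4, 12) and DF = (6, 0, 9), so a normal is n = DE × DF = (36, 72, −24).
Then n·(5, 5, 25) − (−228) = 168.
|n| = √(1296 + 5184 + 576) = 84, so the distance is |168|/84 = 2.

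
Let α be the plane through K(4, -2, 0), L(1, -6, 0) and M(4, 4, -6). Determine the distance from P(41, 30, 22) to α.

7√34/17

KL = (-3, -4, 0) and KM = (0, 6, -6), so a normal is n = KL × KM = (24, -18, -18).
Then n·(41, 30, 22) - 132 = -84.
|n| = √(576 + 324 + 324) = 6√34, so the distance is |-84|/(6√34) = 14/√34.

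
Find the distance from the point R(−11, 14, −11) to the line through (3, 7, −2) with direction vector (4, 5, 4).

Direction vector d = (4, 5, 4).
AP = (−14, 7, −9), and AP × d = (73, 20, −98).
|AP × d|² = 15333 and |d|² = 57, so the distance is √(15333/57) = √269.

√269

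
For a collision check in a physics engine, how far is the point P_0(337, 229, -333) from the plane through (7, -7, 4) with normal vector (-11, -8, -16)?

6

The plane has equation n·(r − (7, -7, 4)) = 0, i.e. n·r = -85.
d = |(-11)·337 + (-8)·229 + (-16)·(-333) − (-85)| / √(121 + 64 + 256) = |-126| / 21 = 6.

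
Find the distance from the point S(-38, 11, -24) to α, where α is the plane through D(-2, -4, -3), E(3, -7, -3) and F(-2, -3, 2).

DE = (5, -3, 0) and DF = (0, 1, 5), so a normal is n = DE × DF = (-15, -25, 5).
d = |(-15)·(-38) + (-25)·11 + 5·(-24) − 115| / √(225 + 625 + 25) = |60| / (5√35) = 12/√35.

12/√35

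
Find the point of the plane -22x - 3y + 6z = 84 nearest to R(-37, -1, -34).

The perpendicular from R has direction n = (-22, -3, 6): r = (-37, -1, -34) + λ(-22, -3, 6).
Substitute into the plane: n·(R + λn) = 84 gives 613 + 529λ = 84, so λ = -1.
Foot = (-37, -1, -34) + (-1)·(-22, -3, 6) = (-15, 2, -40).

(-15, 2, -40)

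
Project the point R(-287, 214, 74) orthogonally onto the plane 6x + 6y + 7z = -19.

(-3211/11, 2300/11, 751/11)

The perpendicular from R has direction n = (6, 6, 7): r = (-287, 214, 74) + λ(6, 6, 7).
Substitute into the plane: n·(R + λn) = -19 gives 80 + 121λ = -19, so λ = -9/11.
Foot = (-287, 214, 74) + (-9/11)·(6, 6, 7) = (-3211/11, 2300/11, 751/11).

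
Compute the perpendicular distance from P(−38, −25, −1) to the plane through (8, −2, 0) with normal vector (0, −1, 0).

The plane has equation n·(r − (8, −2, 0)) = 0, i.e. n·r = 2.
d = |(-1)·(-25) − 2| / √(0 + 1 + 0) = |23| / 1 = 23.

23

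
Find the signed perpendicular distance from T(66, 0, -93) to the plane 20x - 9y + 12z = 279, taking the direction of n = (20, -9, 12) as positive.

-3

n·T − 279 = -75.
|n| = 25, so the signed distance is -75/25 = -3.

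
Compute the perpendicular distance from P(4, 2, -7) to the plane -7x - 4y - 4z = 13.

7/3

n = (-7, -4, -4); n·P − 13 = -21; |n| = 9; distance = 21/9 = 7/3.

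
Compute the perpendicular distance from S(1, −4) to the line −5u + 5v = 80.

d = |(-5)·1 + 5·(-4) − 80| / √(25 + 25) = |-105|/(5√2) = 21√2/2.

21/√2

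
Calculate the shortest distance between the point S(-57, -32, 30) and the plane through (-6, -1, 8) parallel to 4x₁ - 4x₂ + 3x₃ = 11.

14√41/41

Parallel planes share the normal n = (4, -4, 3); since (-6, -1, 8) lies on the plane, its equation is 4x₁ - 4x₂ + 3x₃ = 4.
d = |4·(-57) + (-4)·(-32) + 3·30 − 4| / √(16 + 16 + 9) = |-14| / √41 = 14/√41.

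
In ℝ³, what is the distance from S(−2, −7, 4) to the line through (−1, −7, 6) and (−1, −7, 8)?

1

A direction vector is d = (0, 0, 2).
AP = (−1, 0, −2); AP·d = -4, |AP|² = 5, |d|² = 4.
distance² = |AP|² − (AP·d)²/|d|² = 5 − 16/4 = 1, so the distance is 1.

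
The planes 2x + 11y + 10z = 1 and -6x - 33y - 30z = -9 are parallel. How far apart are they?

Divide the second equation by -3 to match normals: 2x + 11y + 10z = 3.
With common normal n = (2, 11, 10) (|n| = 15), the distance is |1 − 3|/|n| = 2/15.

2/15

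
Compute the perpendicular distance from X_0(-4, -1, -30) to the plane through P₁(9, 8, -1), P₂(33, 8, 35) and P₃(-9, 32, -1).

P₁P₂ = (24, 0, 36) and P₁P₃ = (-18, 24, 0), so a normal is n = P₁P₂ × P₁P₃ = (-864, -648, 576).
d = |(-864)·(-4) + (-648)·(-1) + 576·(-30) − (-13536)| / √(746496 + 419904 + 331776) = |360| / 1224 = 5/17.

5/17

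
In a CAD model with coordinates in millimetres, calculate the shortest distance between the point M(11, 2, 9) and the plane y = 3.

1

Normal vector n = (0, 1, 0), and n·(11, 2, 9) - 3 = -1.
|n| = √(0 + 1 + 0) = 1, so the distance is |-1|/1 = 1.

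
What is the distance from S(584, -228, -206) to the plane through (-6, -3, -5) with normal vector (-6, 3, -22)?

The plane has equation n·(r − (-6, -3, -5)) = 0, i.e. n·r = 137.
Then n·(584, -228, -206) - 137 = 207.
|n| = √(36 + 9 + 484) = 23, so the distance is |207|/23 = 9.

9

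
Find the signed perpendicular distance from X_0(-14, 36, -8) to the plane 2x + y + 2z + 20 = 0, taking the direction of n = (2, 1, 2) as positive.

4

n·X_0 − (-20) = 12.
|n| = 3, so the signed distance is 12/3 = 4.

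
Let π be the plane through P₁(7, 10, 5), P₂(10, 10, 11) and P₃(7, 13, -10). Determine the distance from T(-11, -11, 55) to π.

19√30/30

P₁P₂ = (3, 0, 6) and P₁P₃ = (0, 3, -15), so a normal is n = P₁P₂ × P₁P₃ = (-18, 45, 9).
n = (-18, 45, 9); n·P − 369 = -171; |n| = 9√30; distance = 171/(9√30) = 19/√30.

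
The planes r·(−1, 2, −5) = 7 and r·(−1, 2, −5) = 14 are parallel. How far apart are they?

7√30/30

Both planes have normal n = (−1, 2, −5), |n| = √30. Any point on the first plane is at distance |14 − 7|/|n| = 7/√30 = 7√30/30 from the second.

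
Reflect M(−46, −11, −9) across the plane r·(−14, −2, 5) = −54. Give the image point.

With n = (−14, −2, 5), the signed offset is (n·M − (-54))/|n|² = 675/225 = 3.
M' = M − 2t·n = (−46, −11, −9) − 6·(−14, −2, 5) = (38, 1, −39).

(38, 1, -39)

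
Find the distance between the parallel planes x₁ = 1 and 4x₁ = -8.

3

Divide the second equation by 4 to match normals: x₁ = -2.
Both planes have normal n = (1, 0, 0), |n| = 1. Any point on the first plane is at distance |(-2) − 1|/|n| = 3/1 = 3 from the second.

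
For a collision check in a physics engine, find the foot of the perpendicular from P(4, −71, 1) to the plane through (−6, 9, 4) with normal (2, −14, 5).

The perpendicular from P has direction n = (2, −14, 5): r = (4, −71, 1) + μ(2, −14, 5).
Substitute into the plane: n·(P + μn) = -118 gives 1007 + 225μ = -118, so μ = -5.
Foot = (4, −71, 1) + (-5)·(2, −14, 5) = (−6, −1, −24).

(-6, -1, -24)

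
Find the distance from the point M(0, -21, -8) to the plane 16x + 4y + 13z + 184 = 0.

d = |16·0 + 4·(-21) + 13·(-8) − (-184)| / √(256 + 16 + 169) = |-4| / 21 = 4/21.

4/21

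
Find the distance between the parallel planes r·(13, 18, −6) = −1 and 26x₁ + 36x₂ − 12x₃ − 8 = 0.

Divide the second equation by 2 to match normals: 13x₁ + 18x₂ − 6x₃ = 4.
With common normal n = (13, 18, −6) (|n| = 23), the distance is |(-1) − 4|/|n| = 5/23.

5/23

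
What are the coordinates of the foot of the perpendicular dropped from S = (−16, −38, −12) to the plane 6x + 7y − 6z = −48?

(-4, -24, -24)

The perpendicular from S has direction n = (6, 7, −6): r = (−16, −38, −12) + μ(6, 7, −6).
Substitute into the plane: n·(S + μn) = -48 gives -290 + 121μ = -48, so μ = 2.
Foot = (−16, −38, −12) + 2·(6, 7, −6) = (−4, −24, −24).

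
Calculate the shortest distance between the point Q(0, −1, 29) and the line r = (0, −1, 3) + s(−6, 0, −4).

Direction vector d = (−6, 0, −4).
AP = (0, 0, 26); AP·d = -104, |AP|² = 676, |d|² = 52.
distance² = |AP|² − (AP·d)²/|d|² = 676 − 10816/52 = 468, so the distance is 6√13.

6√13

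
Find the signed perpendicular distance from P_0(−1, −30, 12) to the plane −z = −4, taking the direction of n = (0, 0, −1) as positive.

n·P_0 − (-4) = -8.
|n| = 1, so the signed distance is -8/1 = -8.

-8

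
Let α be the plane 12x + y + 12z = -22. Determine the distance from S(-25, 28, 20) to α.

10/17

n = (12, 1, 12); n·P − (-22) = -10; |n| = 17; distance = 10/17.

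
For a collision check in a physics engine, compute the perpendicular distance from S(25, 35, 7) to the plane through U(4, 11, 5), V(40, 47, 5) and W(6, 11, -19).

2

UV = (36, 36, 0) and UW = (2, 0, -24), so a normal is n = UV × UW = (-864, 864, -72).
n = (-864, 864, -72); n·P − 5688 = 2448; |n| = 1224; distance = 2448/1224 = 2.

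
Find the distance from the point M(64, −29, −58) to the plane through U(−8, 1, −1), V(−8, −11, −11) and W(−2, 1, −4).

UV = (0, −12, −10) and UW = (6, 0, −3), so a normal is n = UV × UW = (36, −60, 72).
n = (36, −60, 72); n·P − (-420) = 288; |n| = 12√70; distance = 288/(12√70) = 12√70/35.

24/√70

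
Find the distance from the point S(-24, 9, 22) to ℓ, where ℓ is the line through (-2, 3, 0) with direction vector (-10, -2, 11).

Direction vector d = (-10, -2, 11).
AP = (-22, 6, 22); AP·d = 450, |AP|² = 1004, |d|² = 225.
distance² = |AP|² − (AP·d)²/|d|² = 1004 − 202500/225 = 104, so the distance is 2√26.

2√26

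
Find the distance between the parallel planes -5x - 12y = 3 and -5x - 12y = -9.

12/13

Both planes have normal n = (-5, -12, 0), |n| = 13. Any point on the first plane is at distance |(-9) − 3|/|n| = 12/13 from the second.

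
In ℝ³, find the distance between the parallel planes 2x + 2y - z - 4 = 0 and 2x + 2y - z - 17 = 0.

13/3

Both planes have normal n = (2, 2, -1), |n| = 3. Any point on the first plane is at distance |17 − 4|/|n| = 13/3 from the second.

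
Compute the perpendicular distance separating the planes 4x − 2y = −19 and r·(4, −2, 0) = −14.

√5/2

With common normal n = (4, −2, 0) (|n| = 2√5), the distance is |(-19) − (-14)|/|n| = 5/(2√5) = √5/2.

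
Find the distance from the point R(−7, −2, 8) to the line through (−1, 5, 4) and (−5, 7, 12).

A direction vector is d = (−4, 2, 8).
AP = (−6, −7, 4), and AP × d = (−64, 32, −40).
|AP × d|² = 6720 and |d|² = 84, so the distance is √(6720/84) = √80 = 4√5.

4√5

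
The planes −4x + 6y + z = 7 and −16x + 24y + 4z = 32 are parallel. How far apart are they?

1/√53

Divide the second equation by 4 to match normals: −4x + 6y + z = 8.
Both planes have normal n = (−4, 6, 1), |n| = √53. Any point on the first plane is at distance |8 − 7|/|n| = 1/√53 from the second.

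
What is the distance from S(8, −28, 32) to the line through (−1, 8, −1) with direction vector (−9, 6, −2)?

Direction vector d = (−9, 6, −2).
AP = (9, −36, 33); AP·d = -363, |AP|² = 2466, |d|² = 121.
distance² = |AP|² − (AP·d)²/|d|² = 2466 − 131769/121 = 1377, so the distance is 9√17.

9√17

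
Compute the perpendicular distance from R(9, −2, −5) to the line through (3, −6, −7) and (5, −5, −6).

√2

A direction vector is d = (2, 1, 1).
AP = (6, 4, 2), and AP × d = (2, −2, −2).
|AP × d|² = 12 and |d|² = 6, so the distance is √(12/6) = √2.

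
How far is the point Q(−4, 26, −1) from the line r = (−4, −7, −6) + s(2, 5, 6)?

23

Direction vector d = (2, 5, 6).
AP = (0, 33, 5), and AP × d = (173, 10, −66).
|AP × d|² = 34385 and |d|² = 65, so the distance is √(34385/65) = √529 = 23.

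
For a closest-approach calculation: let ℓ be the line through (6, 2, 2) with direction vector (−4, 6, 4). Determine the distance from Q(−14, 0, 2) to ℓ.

4√21

Direction vector d = (−4, 6, 4).
AP = (−20, −2, 0); AP·d = 68, |AP|² = 404, |d|² = 68.
distance² = |AP|² − (AP·d)²/|d|² = 404 − 4624/68 = 336, so the distance is 4√21.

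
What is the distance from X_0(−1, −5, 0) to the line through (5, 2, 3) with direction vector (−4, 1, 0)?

√77

Direction vector d = (−4, 1, 0).
AP = (−6, −7, −3); AP·d = 17, |AP|² = 94, |d|² = 17.
distance² = |AP|² − (AP·d)²/|d|² = 94 − 289/17 = 77, so the distance is √77.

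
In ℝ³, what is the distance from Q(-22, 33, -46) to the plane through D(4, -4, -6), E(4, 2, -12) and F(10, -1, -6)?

20/3

DE = (0, 6, -6) and DF = (6, 3, 0), so a normal is n = DE × DF = (18, -36, -36).
Then n·(-22, 33, -46) - 432 = -360.
|n| = √(324 + 1296 + 1296) = 54, so the distance is |-360|/54 = 20/3.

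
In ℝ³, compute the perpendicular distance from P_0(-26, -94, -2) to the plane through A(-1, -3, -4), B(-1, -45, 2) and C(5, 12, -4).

AB = (0, -42, 6) and AC = (6, 15, 0), so a normal is n = AB × AC = (-90, 36, 252).
Then n·(-26, -94, -2) - (-1026) = -522.
|n| = √(8100 + 1296 + 63504) = 270, so the distance is |-522|/270 = 29/15.

29/15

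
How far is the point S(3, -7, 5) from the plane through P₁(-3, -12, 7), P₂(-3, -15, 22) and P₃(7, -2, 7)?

P₁P₂ = (0, -3, 15) and P₁P₃ = (10, 10, 0), so a normal is n = P₁P₂ × P₁P₃ = (-150, 150, 30).
n = (-150, 150, 30); n·P − (-1140) = -210; |n| = 30√51; distance = 210/(30√51) = 7/√51.

7√51/51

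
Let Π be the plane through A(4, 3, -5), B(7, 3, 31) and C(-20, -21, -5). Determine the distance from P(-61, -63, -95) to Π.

AB = (3, 0, 36) and AC = (-24, -24, 0), so a normal is n = AB × AC = (864, -864, -72).
n = (864, -864, -72); n·P − 1224 = 7344; |n| = 1224; distance = 7344/1224 = 6.

6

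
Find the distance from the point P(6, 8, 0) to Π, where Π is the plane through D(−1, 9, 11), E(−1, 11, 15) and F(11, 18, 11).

3√29/29

DE = (0, 2, 4) and DF = (12, 9, 0), so a normal is n = DE × DF = (−36, 48, −24).
Then n·(6, 8, 0) − 204 = −36.
|n| = √(1296 + 2304 + 576) = 12√29, so the distance is |-36|/(12√29) = 3√29/29.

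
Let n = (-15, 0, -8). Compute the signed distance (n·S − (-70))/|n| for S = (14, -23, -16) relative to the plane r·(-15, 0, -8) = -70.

n·S − (-70) = -12.
|n| = 17, so the signed distance is -12/17.

-12/17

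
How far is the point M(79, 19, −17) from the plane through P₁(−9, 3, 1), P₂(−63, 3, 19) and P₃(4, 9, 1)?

4/23

P₁P₂ = (−54, 0, 18) and P₁P₃ = (13, 6, 0), so a normal is n = P₁P₂ × P₁P₃ = (−108, 234, −324).
Then n·(79, 19, −17) − 1350 = 72.
|n| = √(11664 + 54756 + 104976) = 414, so the distance is |72|/414 = 4/23.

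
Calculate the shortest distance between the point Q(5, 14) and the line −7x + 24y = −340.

641/25

The normal to the line is n = (−7, 24) with |n| = 25.
|n·Q − (-340)| = |301 − (-340)| = 641, so the distance is 641/25.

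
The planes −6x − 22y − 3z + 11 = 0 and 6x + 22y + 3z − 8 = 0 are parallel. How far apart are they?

3/23

Divide the second equation by -1 to match normals: −6x − 22y − 3z = -8.
With common normal n = (−6, −22, −3) (|n| = 23), the distance is |(-11) − (-8)|/|n| = 3/23.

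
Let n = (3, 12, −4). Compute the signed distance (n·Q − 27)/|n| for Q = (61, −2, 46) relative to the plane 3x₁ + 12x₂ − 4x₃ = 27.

-4

n·Q − 27 = -52.
|n| = 13, so the signed distance is -52/13 = -4.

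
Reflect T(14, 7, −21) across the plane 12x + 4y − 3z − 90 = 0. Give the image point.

n = (12, 4, −3), |n|² = 169, n·T − 90 = 169, so t = 169/169 = 1.
Foot F = T − 1·n = (2, 3, −18); the reflection is 2F − T = (−10, −1, −15).

(-10, -1, -15)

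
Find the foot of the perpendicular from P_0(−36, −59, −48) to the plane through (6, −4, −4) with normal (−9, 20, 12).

n = (−9, 20, 12), |n|² = 625, and n·P_0 − (-182) = -1250.
t = -1250/625 = -2, so the foot is P_0 − t·n = (−36, −59, −48) − (-2)·(−9, 20, 12) = (−54, −19, −24).

(-54, -19, -24)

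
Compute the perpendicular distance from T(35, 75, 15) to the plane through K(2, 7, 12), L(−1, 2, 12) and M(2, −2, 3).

KL = (−3, −5, 0) and KM = (0, −9, −9), so a normal is n = KL × KM = (45, −27, 27).
Then n·(35, 75, 15) − 225 = −270.
|n| = √(2025 + 729 + 729) = 9√43, so the distance is |-270|/(9√43) = 30/√43.

30√43/43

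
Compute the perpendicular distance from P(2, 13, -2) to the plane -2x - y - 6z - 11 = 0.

16√41/41

Normal vector n = (-2, -1, -6), and n·(2, 13, -2) - 11 = -16.
|n| = √(4 + 1 + 36) = √41, so the distance is |-16|/√41 = 16√41/41.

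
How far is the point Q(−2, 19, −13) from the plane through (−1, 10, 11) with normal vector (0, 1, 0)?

9

The plane has equation n·(r − (−1, 10, 11)) = 0, i.e. n·r = 10.
n = (0, 1, 0); n·P − 10 = 9; |n| = 1; distance = 9/1 = 9.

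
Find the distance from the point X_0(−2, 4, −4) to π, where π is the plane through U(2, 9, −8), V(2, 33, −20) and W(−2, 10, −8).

8/9

UV = (0, 24, −12) and UW = (−4, 1, 0), so a normal is n = UV × UW = (12, 48, 96).
Then n·(−2, 4, −4) − (−312) = 96.
|n| = √(144 + 2304 + 9216) = 108, so the distance is |96|/108 = 8/9.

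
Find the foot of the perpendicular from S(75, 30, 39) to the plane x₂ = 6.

(75, 6, 39)

n = (0, 1, 0), |n|² = 1, and n·S − 6 = 24.
t = 24/1 = 24, so the foot is S − t·n = (75, 30, 39) − 24·(0, 1, 0) = (75, 6, 39).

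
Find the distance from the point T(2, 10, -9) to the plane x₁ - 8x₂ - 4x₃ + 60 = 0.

d = |1·2 + (-8)·10 + (-4)·(-9) − (-60)| / √(1 + 64 + 16) = |18| / 9 = 2.

2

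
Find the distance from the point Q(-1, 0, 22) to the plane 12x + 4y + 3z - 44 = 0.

Normal vector n = (12, 4, 3), and n·(-1, 0, 22) - 44 = 10.
|n| = √(144 + 16 + 9) = 13, so the distance is |10|/13 = 10/13.

10/13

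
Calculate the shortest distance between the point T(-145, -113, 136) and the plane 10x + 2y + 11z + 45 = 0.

9

Normal vector n = (10, 2, 11), and n·(-145, -113, 136) - (-45) = -135.
|n| = √(100 + 4 + 121) = 15, so the distance is |-135|/15 = 9.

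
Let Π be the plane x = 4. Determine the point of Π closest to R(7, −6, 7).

n = (1, 0, 0), |n|² = 1, and n·R − 4 = 3.
t = 3/1 = 3, so the foot is R − t·n = (7, −6, 7) − 3·(1, 0, 0) = (4, −6, 7).

(4, -6, 7)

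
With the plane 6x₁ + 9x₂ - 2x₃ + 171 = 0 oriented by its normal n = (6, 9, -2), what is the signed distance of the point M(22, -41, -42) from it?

n·M − (-171) = 18.
|n| = 11, so the signed distance is 18/11.

18/11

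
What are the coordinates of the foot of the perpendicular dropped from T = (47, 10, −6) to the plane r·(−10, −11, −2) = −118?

n = (−10, −11, −2), |n|² = 225, and n·T − (-118) = -450.
t = -450/225 = -2, so the foot is T − t·n = (47, 10, −6) − (-2)·(−10, −11, −2) = (27, −12, −10).

(27, -12, -10)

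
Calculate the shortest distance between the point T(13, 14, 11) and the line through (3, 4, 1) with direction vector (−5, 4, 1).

Direction vector d = (−5, 4, 1).
AP = (10, 10, 10), and AP × d = (−30, −60, 90).
|AP × d|² = 12600 and |d|² = 42, so the distance is √(12600/42) = √300 = 10√3.

10√3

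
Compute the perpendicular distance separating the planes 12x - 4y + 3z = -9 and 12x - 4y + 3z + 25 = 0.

With common normal n = (12, -4, 3) (|n| = 13), the distance is |(-9) − (-25)|/|n| = 16/13.

16/13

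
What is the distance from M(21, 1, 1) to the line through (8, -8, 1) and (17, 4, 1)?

A direction vector is d = (9, 12, 0).
AP = (13, 9, 0), and AP × d = (0, 0, 75).
|AP × d|² = 5625 and |d|² = 225, so the distance is √(5625/225) = √25 = 5.

5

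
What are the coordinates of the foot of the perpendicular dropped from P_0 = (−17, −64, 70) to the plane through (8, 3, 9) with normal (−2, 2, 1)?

The perpendicular from P_0 has direction n = (−2, 2, 1): r = (−17, −64, 70) + μ(−2, 2, 1).
Substitute into the plane: n·(P_0 + μn) = -1 gives -24 + 9μ = -1, so μ = 23/9.
Foot = (−17, −64, 70) + (23/9)·(−2, 2, 1) = (−199/9, −530/9, 653/9).

(-199/9, -530/9, 653/9)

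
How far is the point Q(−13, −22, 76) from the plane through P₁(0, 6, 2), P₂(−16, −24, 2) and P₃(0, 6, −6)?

P₁P₂ = (−16, −30, 0) and P₁P₃ = (0, 0, −8), so a normal is n = P₁P₂ × P₁P₃ = (240, −128, 0).
Then n·(−13, −22, 76) − (−768) = 464.
|n| = √(57600 + 16384 + 0) = 272, so the distance is |464|/272 = 29/17.

29/17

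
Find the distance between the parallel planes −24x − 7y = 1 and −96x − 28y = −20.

Divide the second equation by 4 to match normals: −24x − 7y = -5.
Both planes have normal n = (−24, −7, 0), |n| = 25. Any point on the first plane is at distance |(-5) − 1|/|n| = 6/25 from the second.

6/25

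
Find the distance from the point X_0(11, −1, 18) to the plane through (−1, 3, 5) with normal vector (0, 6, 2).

The plane has equation n·(r − (−1, 3, 5)) = 0, i.e. n·r = 28.
Then n·(11, −1, 18) − 28 = 2.
|n| = √(0 + 36 + 4) = 2√10, so the distance is |2|/(2√10) = √10/10.

1/√10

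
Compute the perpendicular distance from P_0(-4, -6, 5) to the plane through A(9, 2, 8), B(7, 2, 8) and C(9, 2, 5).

8

AB = (-2, 0, 0) and AC = (0, 0, -3), so a normal is n = AB × AC = (0, -6, 0).
Then n·(-4, -6, 5) - (-12) = 48.
|n| = √(0 + 36 + 0) = 6, so the distance is |48|/6 = 8.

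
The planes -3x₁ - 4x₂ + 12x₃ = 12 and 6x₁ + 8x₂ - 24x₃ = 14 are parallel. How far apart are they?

Divide the second equation by -2 to match normals: -3x₁ - 4x₂ + 12x₃ = -7.
With common normal n = (-3, -4, 12) (|n| = 13), the distance is |12 − (-7)|/|n| = 19/13.

19/13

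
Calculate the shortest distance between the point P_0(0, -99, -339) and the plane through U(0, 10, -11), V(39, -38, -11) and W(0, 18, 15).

UV = (39, -48, 0) and UW = (0, 8, 26), so a normal is n = UV × UW = (-1248, -1014, 312).
d = |(-1248)·0 + (-1014)·(-99) + 312·(-339) − (-13572)| / √(1557504 + 1028196 + 97344) = |8190| / 1638 = 5.

5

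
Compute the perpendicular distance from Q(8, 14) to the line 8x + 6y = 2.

d = |8·8 + 6·14 − 2| / √(64 + 36) = |146|/10 = 73/5.

73/5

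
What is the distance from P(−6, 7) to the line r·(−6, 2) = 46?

2/√10

The normal to the line is n = (−6, 2) with |n| = 2√10.
|n·P − 46| = |50 − 46| = 4, so the distance is 4/(2√10) = √10/5.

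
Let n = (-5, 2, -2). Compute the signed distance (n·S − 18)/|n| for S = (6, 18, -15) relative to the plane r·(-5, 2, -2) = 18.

n·S − 18 = 18.
|n| = √33, so the signed distance is 18/√33.

18/√33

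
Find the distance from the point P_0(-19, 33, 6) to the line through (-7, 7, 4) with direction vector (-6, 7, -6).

2√85

Direction vector d = (-6, 7, -6).
AP = (-12, 26, 2), and AP × d = (-170, -84, 72).
|AP × d|² = 41140 and |d|² = 121, so the distance is √(41140/121) = √340 = 2√85.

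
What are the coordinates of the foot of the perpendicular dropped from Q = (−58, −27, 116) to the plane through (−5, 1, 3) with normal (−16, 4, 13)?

(22, -47, 51)

The perpendicular from Q has direction n = (−16, 4, 13): r = (−58, −27, 116) + μ(−16, 4, 13).
Substitute into the plane: n·(Q + μn) = 123 gives 2328 + 441μ = 123, so μ = -5.
Foot = (−58, −27, 116) + (-5)·(−16, 4, 13) = (22, −47, 51).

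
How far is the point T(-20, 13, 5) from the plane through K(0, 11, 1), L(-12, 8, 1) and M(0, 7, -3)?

KL = (-12, -3, 0) and KM = (0, -4, -4), so a normal is n = KL × KM = (12, -48, 48).
Then n·(-20, 13, 5) - (-480) = -144.
|n| = √(144 + 2304 + 2304) = 12√33, so the distance is |-144|/(12√33) = 4√33/11.

4√33/11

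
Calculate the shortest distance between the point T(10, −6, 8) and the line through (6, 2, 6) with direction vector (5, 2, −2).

Direction vector d = (5, 2, −2).
AP = (4, −8, 2); AP·d = 0, |AP|² = 84, |d|² = 33.
distance² = |AP|² − (AP·d)²/|d|² = 84 − 0/33 = 84, so the distance is 2√21.

2√21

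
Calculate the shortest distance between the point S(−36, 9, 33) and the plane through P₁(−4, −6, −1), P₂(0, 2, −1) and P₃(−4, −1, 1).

4√5/5

P₁P₂ = (4, 8, 0) and P₁P₃ = (0, 5, 2), so a normal is n = P₁P₂ × P₁P₃ = (16, −8, 20).
d = |16·(-36) + (-8)·9 + 20·33 − (-36)| / √(256 + 64 + 400) = |48| / (12√5) = 4√5/5.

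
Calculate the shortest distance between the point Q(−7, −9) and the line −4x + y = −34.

The normal to the line is n = (−4, 1) with |n| = √17.
|n·Q − (-34)| = |19 − (-34)| = 53, so the distance is 53/√17 = 53√17/17.

53/√17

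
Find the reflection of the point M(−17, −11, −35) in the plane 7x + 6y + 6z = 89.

(39, 37, 13)

n = (7, 6, 6), |n|² = 121, n·M − 89 = -484, so t = -484/121 = -4.
Foot F = M − (-4)·n = (11, 13, −11); the reflection is 2F − M = (39, 37, 13).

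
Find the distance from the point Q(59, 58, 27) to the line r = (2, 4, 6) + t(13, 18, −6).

Direction vector d = (13, 18, −6).
AP = (57, 54, 21), and AP × d = (−702, 615, 324).
|AP × d|² = 976005 and |d|² = 529, so the distance is √(976005/529) = √1845 = 3√205.

3√205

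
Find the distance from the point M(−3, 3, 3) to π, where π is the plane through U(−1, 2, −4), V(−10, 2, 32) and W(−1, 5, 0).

7/13

UV = (−9, 0, 36) and UW = (0, 3, 4), so a normal is n = UV × UW = (−108, 36, −27).
Then n·(−3, 3, 3) − 288 = 63.
|n| = √(11664 + 1296 + 729) = 117, so the distance is |63|/117 = 7/13.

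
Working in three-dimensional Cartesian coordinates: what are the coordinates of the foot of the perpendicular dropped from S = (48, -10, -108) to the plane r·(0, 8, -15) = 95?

(48, -50, -33)

The perpendicular from S has direction n = (0, 8, -15): r = (48, -10, -108) + t(0, 8, -15).
Substitute into the plane: n·(S + tn) = 95 gives 1540 + 289t = 95, so t = -5.
Foot = (48, -10, -108) + (-5)·(0, 8, -15) = (48, -50, -33).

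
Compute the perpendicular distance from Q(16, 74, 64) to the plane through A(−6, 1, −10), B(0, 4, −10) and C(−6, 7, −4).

AB = (6, 3, 0) and AC = (0, 6, 6), so a normal is n = AB × AC = (18, −36, 36).
n = (18, −36, 36); n·P − (-504) = 432; |n| = 54; distance = 432/54 = 8.

8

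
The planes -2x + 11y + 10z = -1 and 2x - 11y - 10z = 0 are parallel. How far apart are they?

1/15

Divide the second equation by -1 to match normals: -2x + 11y + 10z = 0.
Both planes have normal n = (-2, 11, 10), |n| = 15. Any point on the first plane is at distance |0 − (-1)|/|n| = 1/15 from the second.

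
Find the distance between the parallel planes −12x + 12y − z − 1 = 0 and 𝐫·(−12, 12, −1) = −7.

With common normal n = (−12, 12, −1) (|n| = 17), the distance is |1 − (-7)|/|n| = 8/17.

8/17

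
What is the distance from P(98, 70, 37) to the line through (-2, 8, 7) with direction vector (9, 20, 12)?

2√1186

Direction vector d = (9, 20, 12).
AP = (100, 62, 30), and AP × d = (144, -930, 1442).
|AP × d|² = 2965000 and |d|² = 625, so the distance is √(2965000/625) = √4744 = 2√1186.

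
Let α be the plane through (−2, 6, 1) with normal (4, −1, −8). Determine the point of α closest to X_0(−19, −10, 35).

(-3, -14, 3)

n = (4, −1, −8), |n|² = 81, and n·X_0 − (-22) = -324.
t = -324/81 = -4, so the foot is X_0 − t·n = (−19, −10, 35) − (-4)·(4, −1, −8) = (−3, −14, 3).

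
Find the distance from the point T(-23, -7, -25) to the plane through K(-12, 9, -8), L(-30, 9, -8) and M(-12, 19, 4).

KL = (-18, 0, 0) and KM = (0, 10, 12), so a normal is n = KL × KM = (0, 216, -180).
Then n·(-23, -7, -25) - 3384 = -396.
|n| = √(0 + 46656 + 32400) = 36√61, so the distance is |-396|/(36√61) = 11√61/61.

11√61/61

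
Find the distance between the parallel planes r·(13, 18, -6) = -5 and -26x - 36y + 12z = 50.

20/23

Divide the second equation by -2 to match normals: 13x + 18y - 6z = -25.
With common normal n = (13, 18, -6) (|n| = 23), the distance is |(-5) − (-25)|/|n| = 20/23.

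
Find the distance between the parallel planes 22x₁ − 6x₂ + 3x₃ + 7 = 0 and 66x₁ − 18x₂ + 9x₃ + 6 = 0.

5/23

Divide the second equation by 3 to match normals: 22x₁ − 6x₂ + 3x₃ = -2.
Both planes have normal n = (22, −6, 3), |n| = 23. Any point on the first plane is at distance |(-2) − (-7)|/|n| = 5/23 from the second.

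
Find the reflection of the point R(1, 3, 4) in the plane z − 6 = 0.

n = (0, 0, 1), |n|² = 1, n·R − 6 = -2, so t = -2/1 = -2.
Foot F = R − (-2)·n = (1, 3, 6); the reflection is 2F − R = (1, 3, 8).

(1, 3, 8)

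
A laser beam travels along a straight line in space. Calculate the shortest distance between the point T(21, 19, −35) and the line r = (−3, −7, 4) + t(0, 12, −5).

Direction vector d = (0, 12, −5).
AP = (24, 26, −39), and AP × d = (338, 120, 288).
|AP × d|² = 211588 and |d|² = 169, so the distance is √(211588/169) = √1252 = 2√313.

2√313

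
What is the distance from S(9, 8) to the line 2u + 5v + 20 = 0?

The normal to the line is n = (2, 5) with |n| = √29.
|n·S − (-20)| = |58 − (-20)| = 78, so the distance is 78/√29.

78/√29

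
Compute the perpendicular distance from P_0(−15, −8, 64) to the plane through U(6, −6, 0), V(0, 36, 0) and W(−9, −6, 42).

22/15

UV = (−6, 42, 0) and UW = (−15, 0, 42), so a normal is n = UV × UW = (1764, 252, 630).
Then n·(−15, −8, 64) − 9072 = 2772.
|n| = √(3111696 + 63504 + 396900) = 1890, so the distance is |2772|/1890 = 22/15.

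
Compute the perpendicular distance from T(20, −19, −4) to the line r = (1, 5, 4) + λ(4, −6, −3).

Direction vector d = (4, −6, −3).
AP = (19, −24, −8), and AP × d = (24, 25, −18).
|AP × d|² = 1525 and |d|² = 61, so the distance is √(1525/61) = √25 = 5.

5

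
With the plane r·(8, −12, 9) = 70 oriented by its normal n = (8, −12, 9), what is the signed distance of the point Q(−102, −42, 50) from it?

n·Q − 70 = 68.
|n| = 17, so the signed distance is 68/17 = 4.

4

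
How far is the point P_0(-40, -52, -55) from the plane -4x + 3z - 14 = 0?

Normal vector n = (-4, 0, 3), and n·(-40, -52, -55) - 14 = -19.
|n| = √(16 + 0 + 9) = 5, so the distance is |-19|/5 = 19/5.

19/5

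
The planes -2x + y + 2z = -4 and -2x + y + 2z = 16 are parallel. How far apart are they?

20/3

Both planes have normal n = (-2, 1, 2), |n| = 3. Any point on the first plane is at distance |16 − (-4)|/|n| = 20/3 from the second.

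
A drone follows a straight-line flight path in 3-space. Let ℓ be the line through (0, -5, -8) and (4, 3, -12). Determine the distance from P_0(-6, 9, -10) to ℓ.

2√35

A direction vector is d = (4, 8, -4).
AP = (-6, 14, -2); AP·d = 96, |AP|² = 236, |d|² = 96.
distance² = |AP|² − (AP·d)²/|d|² = 236 − 9216/96 = 140, so the distance is 2√35.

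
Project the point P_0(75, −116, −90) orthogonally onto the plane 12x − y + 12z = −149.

n = (12, −1, 12), |n|² = 289, and n·P_0 − (-149) = 85.
t = 85/289 = 5/17, so the foot is P_0 − t·n = (75, −116, −90) − (5/17)·(12, −1, 12) = (1215/17, −1967/17, −1590/17).

(1215/17, -1967/17, -1590/17)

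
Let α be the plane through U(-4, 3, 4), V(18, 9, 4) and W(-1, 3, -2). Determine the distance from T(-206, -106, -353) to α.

UV = (22, 6, 0) and UW = (3, 0, -6), so a normal is n = UV × UW = (-36, 132, -18).
Then n·(-206, -106, -353) - 468 = -690.
|n| = √(1296 + 17424 + 324) = 138, so the distance is |-690|/138 = 5.

5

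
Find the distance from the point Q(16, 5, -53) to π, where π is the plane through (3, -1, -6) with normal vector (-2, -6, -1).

15√41/41

The plane has equation n·(r − (3, -1, -6)) = 0, i.e. n·r = 6.
n = (-2, -6, -1); n·P − 6 = -15; |n| = √41; distance = 15/√41 = 15√41/41.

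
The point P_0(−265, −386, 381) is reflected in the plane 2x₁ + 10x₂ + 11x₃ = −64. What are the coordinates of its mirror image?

(-1313/5, -374, 1971/5)

With n = (2, 10, 11), the signed offset is (n·P_0 − (-64))/|n|² = -135/225 = -3/5.
P_0' = P_0 − 2t·n = (−265, −386, 381) − (-6/5)·(2, 10, 11) = (−1313/5, −374, 1971/5).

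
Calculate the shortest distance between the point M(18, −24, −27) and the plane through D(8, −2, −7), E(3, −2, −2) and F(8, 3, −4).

16/√59

DE = (−5, 0, 5) and DF = (0, 5, 3), so a normal is n = DE × DF = (−25, 15, −25).
Then n·(18, −24, −27) − (−55) = −80.
|n| = √(625 + 225 + 625) = 5√59, so the distance is |-80|/(5√59) = 16/√59.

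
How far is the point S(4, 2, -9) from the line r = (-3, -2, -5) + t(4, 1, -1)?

Direction vector d = (4, 1, -1).
AP = (7, 4, -4), and AP × d = (0, -9, -9).
|AP × d|² = 162 and |d|² = 18, so the distance is √(162/18) = √9 = 3.

3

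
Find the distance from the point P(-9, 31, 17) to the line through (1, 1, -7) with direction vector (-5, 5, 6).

Direction vector d = (-5, 5, 6).
AP = (-10, 30, 24), and AP × d = (60, -60, 100).
|AP × d|² = 17200 and |d|² = 86, so the distance is √(17200/86) = √200 = 10√2.

10√2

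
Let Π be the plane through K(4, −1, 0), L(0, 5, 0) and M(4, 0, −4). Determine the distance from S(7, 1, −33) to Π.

KL = (−4, 6, 0) and KM = (0, 1, −4), so a normal is n = KL × KM = (−24, −16, −4).
Then n·(7, 1, −33) − (−80) = 28.
|n| = √(576 + 256 + 16) = 4√53, so the distance is |28|/(4√53) = 7√53/53.

7/√53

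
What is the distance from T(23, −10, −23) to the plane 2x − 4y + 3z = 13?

Normal vector n = (2, −4, 3), and n·(23, −10, −23) − 13 = 4.
|n| = √(4 + 16 + 9) = √29, so the distance is |4|/√29 = 4√29/29.

4/√29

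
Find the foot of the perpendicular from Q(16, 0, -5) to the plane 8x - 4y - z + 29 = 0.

The perpendicular from Q has direction n = (8, -4, -1): r = (16, 0, -5) + λ(8, -4, -1).
Substitute into the plane: n·(Q + λn) = -29 gives 133 + 81λ = -29, so λ = -2.
Foot = (16, 0, -5) + (-2)·(8, -4, -1) = (0, 8, -3).

(0, 8, -3)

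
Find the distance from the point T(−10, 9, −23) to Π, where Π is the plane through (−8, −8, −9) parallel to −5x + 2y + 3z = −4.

Parallel planes share the normal n = (−5, 2, 3); since (−8, −8, −9) lies on the plane, its equation is −5x + 2y + 3z = -3.
d = |(-5)·(-10) + 2·9 + 3·(-23) − (-3)| / √(25 + 4 + 9) = |2| / √38 = 2/√38.

√38/19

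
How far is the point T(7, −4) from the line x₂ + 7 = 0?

3

d = |0·7 + 1·(-4) − (-7)| / √(0 + 1) = |3|/1 = 3.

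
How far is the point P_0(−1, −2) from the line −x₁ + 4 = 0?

5

d = |(-1)·(-1) + 0·(-2) − (-4)| / √(1 + 0) = |5|/1 = 5.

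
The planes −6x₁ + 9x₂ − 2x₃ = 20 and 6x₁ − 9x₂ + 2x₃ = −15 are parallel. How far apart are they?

Divide the second equation by -1 to match normals: −6x₁ + 9x₂ − 2x₃ = 15.
With common normal n = (−6, 9, −2) (|n| = 11), the distance is |20 − 15|/|n| = 5/11.

5/11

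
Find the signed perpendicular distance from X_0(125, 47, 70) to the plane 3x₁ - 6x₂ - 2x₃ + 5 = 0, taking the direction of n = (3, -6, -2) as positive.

n·X_0 − (-5) = -42.
|n| = 7, so the signed distance is -42/7 = -6.

-6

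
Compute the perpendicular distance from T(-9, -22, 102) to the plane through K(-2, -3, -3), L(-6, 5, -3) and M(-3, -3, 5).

KL = (-4, 8, 0) and KM = (-1, 0, 8), so a normal is n = KL × KM = (64, 32, 8).
n = (64, 32, 8); n·P − (-248) = -216; |n| = 72; distance = 216/72 = 3.

3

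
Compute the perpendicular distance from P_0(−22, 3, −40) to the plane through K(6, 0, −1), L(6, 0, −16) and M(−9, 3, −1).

13/√26

KL = (0, 0, −15) and KM = (−15, 3, 0), so a normal is n = KL × KM = (45, 225, 0).
n = (45, 225, 0); n·P − 270 = -585; |n| = 45√26; distance = 585/(45√26) = √26/2.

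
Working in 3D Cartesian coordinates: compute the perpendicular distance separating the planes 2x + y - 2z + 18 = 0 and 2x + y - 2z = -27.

With common normal n = (2, 1, -2) (|n| = 3), the distance is |(-18) − (-27)|/|n| = 9/3 = 3.

3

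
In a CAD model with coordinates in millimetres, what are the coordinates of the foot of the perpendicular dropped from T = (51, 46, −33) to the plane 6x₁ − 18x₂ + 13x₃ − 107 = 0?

The perpendicular from T has direction n = (6, −18, 13): r = (51, 46, −33) + λ(6, −18, 13).
Substitute into the plane: n·(T + λn) = 107 gives -951 + 529λ = 107, so λ = 2.
Foot = (51, 46, −33) + 2·(6, −18, 13) = (63, 10, −7).

(63, 10, -7)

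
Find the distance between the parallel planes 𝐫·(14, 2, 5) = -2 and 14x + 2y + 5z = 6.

Both planes have normal n = (14, 2, 5), |n| = 15. Any point on the first plane is at distance |6 − (-2)|/|n| = 8/15 from the second.

8/15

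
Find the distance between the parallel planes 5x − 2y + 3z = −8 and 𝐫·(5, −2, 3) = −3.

5√38/38

Both planes have normal n = (5, −2, 3), |n| = √38. Any point on the first plane is at distance |(-3) − (-8)|/|n| = 5/√38 = 5√38/38 from the second.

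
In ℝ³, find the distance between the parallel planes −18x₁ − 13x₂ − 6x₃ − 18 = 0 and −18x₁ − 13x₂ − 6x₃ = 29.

11/23

With common normal n = (−18, −13, −6) (|n| = 23), the distance is |18 − 29|/|n| = 11/23.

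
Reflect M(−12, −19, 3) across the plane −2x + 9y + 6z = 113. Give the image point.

(-20, 17, 27)

n = (−2, 9, 6), |n|² = 121, n·M − 113 = -242, so t = -242/121 = -2.
Foot F = M − (-2)·n = (−16, −1, 15); the reflection is 2F − M = (−20, 17, 27).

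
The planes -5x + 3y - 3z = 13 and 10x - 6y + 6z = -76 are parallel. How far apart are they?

25/√43

Divide the second equation by -2 to match normals: -5x + 3y - 3z = 38.
With common normal n = (-5, 3, -3) (|n| = √43), the distance is |13 − 38|/|n| = 25/√43 = 25√43/43.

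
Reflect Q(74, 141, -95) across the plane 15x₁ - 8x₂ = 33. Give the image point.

With n = (15, -8, 0), the signed offset is (n·Q − 33)/|n|² = -51/289 = -3/17.
Q' = Q − 2t·n = (74, 141, -95) − (-6/17)·(15, -8, 0) = (1348/17, 2349/17, -95).

(1348/17, 2349/17, -95)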